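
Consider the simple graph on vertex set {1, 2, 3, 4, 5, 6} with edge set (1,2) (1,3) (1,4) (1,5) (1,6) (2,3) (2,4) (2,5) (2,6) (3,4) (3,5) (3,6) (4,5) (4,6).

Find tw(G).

4

A width-4 tree decomposition is:
Bags: B1 = {1, 2, 3, 4, 5}  B2 = {1, 2, 3, 4, 6}
Tree: B1–B2
Each bag holds 5 vertices, so the decomposition has width 4, which upper-bounds the treewidth. On the other hand G contains the 5-clique {1, 2, 3, 4, 5}. A clique must lie in a single bag of any decomposition, so no decomposition can have width below 4. Therefore the treewidth is 4.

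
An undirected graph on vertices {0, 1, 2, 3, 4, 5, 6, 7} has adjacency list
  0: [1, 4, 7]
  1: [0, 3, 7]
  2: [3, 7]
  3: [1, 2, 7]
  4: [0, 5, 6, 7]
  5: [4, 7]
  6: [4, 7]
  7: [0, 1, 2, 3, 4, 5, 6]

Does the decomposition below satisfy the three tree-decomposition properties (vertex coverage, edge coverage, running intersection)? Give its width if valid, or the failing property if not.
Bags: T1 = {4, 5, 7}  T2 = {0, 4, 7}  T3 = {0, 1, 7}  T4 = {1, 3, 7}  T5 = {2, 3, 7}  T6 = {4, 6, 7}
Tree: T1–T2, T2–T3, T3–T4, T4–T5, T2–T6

Every vertex of G appears in some bag (union = {0, 1, 2, 3, 4, 5, 6, 7}); every edge is covered by a bag; and for each vertex v the set of bags containing v is connected in the bag tree. The decomposition is therefore valid. The largest bag has 3 vertices, so the width is 2.

Yes; width 2.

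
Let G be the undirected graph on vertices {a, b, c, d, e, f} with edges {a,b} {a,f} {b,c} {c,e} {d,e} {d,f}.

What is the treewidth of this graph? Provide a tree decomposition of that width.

The largest bag has 3 vertices, giving width 2; this decomposition certifies tw(G) ≤ 2. For the lower bound, G contains the cycle c–b–a–f–d–e–c, so G is not a forest; only forests have treewidth ≤ 1, hence tw(G) ≥ 2. Hence tw(G) = 2 exactly.

Treewidth 2.
One such decomposition:
Bags: B1 = {a, b, c}  B2 = {a, c, f}  B3 = {c, d, f}  B4 = {c, d, e}
Tree: B1–B2, B2–B3, B3–B4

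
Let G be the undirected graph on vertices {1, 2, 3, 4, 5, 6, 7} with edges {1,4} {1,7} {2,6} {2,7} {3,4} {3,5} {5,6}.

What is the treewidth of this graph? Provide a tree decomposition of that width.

Each bag holds 3 vertices, so the decomposition has width 2, which upper-bounds the treewidth. The edges 7–1–4–3–5–6–2–7 form a cycle, so G is not a tree and its treewidth is at least 2. Therefore the treewidth is 2.

Treewidth 2.
One such decomposition:
Bags: B1 = {1, 4, 7}  B2 = {3, 4, 7}  B3 = {3, 5, 7}  B4 = {5, 6, 7}  B5 = {2, 6, 7}
Tree: B1–B2, B2–B3, B3–B4, B4–B5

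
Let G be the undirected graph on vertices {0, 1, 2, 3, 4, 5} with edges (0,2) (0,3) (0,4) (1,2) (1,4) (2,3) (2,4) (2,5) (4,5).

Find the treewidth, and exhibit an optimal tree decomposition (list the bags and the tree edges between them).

Each bag holds 3 vertices, so the decomposition has width 2, which upper-bounds the treewidth. For the lower bound, the 3 vertices {0, 2, 3} are pairwise adjacent, and any tree decomposition puts a clique entirely inside one bag — forcing width ≥ 2. Combining the bounds, tw(G) = 2.

Treewidth 2.
One such decomposition:
Bags: B1 = {0, 2, 3}  B2 = {0, 2, 4}  B3 = {2, 4, 5}  B4 = {1, 2, 4}
Tree: B1–B2, B2–B3, B3–B4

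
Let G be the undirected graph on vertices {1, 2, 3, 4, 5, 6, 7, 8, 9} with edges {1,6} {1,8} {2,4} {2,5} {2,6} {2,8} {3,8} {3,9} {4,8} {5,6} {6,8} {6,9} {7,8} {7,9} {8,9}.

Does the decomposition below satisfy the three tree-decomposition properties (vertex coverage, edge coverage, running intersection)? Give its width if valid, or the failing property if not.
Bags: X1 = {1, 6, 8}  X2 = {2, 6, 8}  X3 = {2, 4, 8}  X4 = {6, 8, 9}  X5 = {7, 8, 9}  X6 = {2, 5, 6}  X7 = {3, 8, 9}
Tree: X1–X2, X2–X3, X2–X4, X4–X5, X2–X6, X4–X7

Yes; width 2.

Vertex coverage: the bags together contain {1, 2, 3, 4, 5, 6, 7, 8, 9}, the full vertex set. Edge coverage: each edge of G has both endpoints in at least one bag. Running intersection: for every vertex, the bags containing it form a connected subtree. All three properties hold, so this is a valid tree decomposition of width max|bag| − 1 = 2, and hence tw(G) ≤ 2.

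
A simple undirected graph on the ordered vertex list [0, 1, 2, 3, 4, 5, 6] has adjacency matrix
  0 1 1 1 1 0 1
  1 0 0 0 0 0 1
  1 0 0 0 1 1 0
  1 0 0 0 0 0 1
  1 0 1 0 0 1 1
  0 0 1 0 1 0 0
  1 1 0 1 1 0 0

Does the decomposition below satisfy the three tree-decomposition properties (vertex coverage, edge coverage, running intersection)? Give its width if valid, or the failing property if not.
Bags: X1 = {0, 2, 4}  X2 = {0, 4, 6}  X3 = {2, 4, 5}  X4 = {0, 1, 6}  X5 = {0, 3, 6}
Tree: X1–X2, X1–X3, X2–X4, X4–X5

Checking the three conditions: (i) the bags cover all of {0, 1, 2, 3, 4, 5, 6}; (ii) for each edge, some bag contains both endpoints; (iii) the bags containing any fixed vertex form a subtree. All hold, so the decomposition is valid with width 3 − 1 = 2.

Yes; width 2.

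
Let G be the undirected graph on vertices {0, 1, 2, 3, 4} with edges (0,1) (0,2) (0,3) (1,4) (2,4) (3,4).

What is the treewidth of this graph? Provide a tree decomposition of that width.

The largest bag has 3 vertices, giving width 2; this decomposition certifies tw(G) ≤ 2. Since 1–0–2–4–1 is a cycle in G, G is not acyclic. Forests are exactly the graphs of treewidth ≤ 1, so tw(G) ≥ 2. The upper and lower bounds meet at 2, so that is the treewidth.

Treewidth 2.
Bags: B1 = {0, 1, 4}  B2 = {0, 2, 4}  B3 = {0, 3, 4}
Tree: B1–B2, B2–B3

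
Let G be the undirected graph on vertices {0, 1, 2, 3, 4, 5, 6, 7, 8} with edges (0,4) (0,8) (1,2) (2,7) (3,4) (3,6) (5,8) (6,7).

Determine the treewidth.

1

A width-1 tree decomposition is:
Bags: B1 = {1, 2}  B2 = {2, 7}  B3 = {6, 7}  B4 = {3, 6}  B5 = {3, 4}  B6 = {0, 4}  B7 = {0, 8}  B8 = {5, 8}
Tree: B1–B2, B2–B3, B3–B4, B4–B5, B5–B6, B6–B7, B7–B8
Each bag holds 2 vertices, so the decomposition has width 1, which upper-bounds the treewidth. Since G has at least one edge (e.g. 1–2), it is not an edgeless graph, so tw(G) ≥ 1. Combining the bounds, tw(G) = 1.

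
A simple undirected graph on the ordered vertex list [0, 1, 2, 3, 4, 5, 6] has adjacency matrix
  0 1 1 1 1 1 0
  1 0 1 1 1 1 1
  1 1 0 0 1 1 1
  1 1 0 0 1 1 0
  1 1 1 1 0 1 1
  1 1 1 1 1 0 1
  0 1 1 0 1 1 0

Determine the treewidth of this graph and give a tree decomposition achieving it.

Each bag holds 5 vertices, so the decomposition has width 4, which upper-bounds the treewidth. On the other hand G contains the 5-clique {0, 1, 2, 4, 5}. A clique must lie in a single bag of any decomposition, so no decomposition can have width below 4. Hence tw(G) = 4 exactly.

Treewidth 4.
One such decomposition:
Bags: B1 = {0, 1, 2, 4, 5}  B2 = {1, 2, 4, 5, 6}  B3 = {0, 1, 3, 4, 5}
Tree: B1–B2, B1–B3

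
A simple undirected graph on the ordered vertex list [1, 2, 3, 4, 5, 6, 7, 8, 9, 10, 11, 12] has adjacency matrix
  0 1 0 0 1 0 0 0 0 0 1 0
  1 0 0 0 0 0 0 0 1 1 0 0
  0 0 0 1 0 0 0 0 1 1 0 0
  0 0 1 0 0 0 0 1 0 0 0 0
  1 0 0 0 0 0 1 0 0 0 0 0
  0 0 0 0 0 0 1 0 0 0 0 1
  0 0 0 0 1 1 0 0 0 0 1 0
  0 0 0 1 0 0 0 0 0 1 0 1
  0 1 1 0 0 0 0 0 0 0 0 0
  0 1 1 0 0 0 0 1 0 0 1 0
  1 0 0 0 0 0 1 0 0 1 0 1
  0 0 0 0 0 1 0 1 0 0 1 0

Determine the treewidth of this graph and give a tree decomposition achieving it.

The largest bag has 4 vertices, giving width 3; this decomposition certifies tw(G) ≤ 3. For the lower bound: the 4 vertex sets {5,6,7}, {12}, {11}, {1,2,8,10} are disjoint, each induces a connected subgraph, and every pair is joined by at least one edge of G. Contracting each set to a single vertex therefore yields K_{4} as a minor, and since treewidth is minor-monotone, tw(G) ≥ tw(K_{4}) = 3. Therefore the treewidth is 3.

Treewidth 3.
Bags: B1 = {5, 6, 7, 12}  B2 = {5, 7, 11, 12}  B3 = {1, 5, 11, 12}  B4 = {1, 8, 11, 12}  B5 = {1, 8, 10, 11}  B6 = {1, 2, 8, 10}  B7 = {2, 4, 8, 10}  B8 = {2, 3, 4, 10}  B9 = {2, 3, 4, 9}
Tree: B1–B2, B2–B3, B3–B4, B4–B5, B5–B6, B6–B7, B7–B8, B8–B9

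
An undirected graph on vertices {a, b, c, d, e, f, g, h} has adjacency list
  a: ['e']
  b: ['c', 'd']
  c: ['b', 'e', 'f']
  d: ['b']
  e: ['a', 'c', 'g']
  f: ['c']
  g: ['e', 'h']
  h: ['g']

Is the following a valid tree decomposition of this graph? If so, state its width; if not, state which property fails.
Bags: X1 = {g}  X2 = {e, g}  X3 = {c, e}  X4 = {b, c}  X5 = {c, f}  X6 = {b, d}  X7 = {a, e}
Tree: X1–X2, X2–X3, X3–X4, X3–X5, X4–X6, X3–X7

No — vertex h appears in no bag.

A tree decomposition must satisfy three properties: every vertex lies in some bag; for every edge, both endpoints lie together in some bag; and for every vertex, the bags containing it form a connected subtree. Here vertex h appears in no bag, so the decomposition is invalid.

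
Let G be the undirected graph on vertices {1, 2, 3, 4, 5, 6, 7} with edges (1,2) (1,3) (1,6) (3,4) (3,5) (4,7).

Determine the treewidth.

1

A width-1 tree decomposition is:
Bags: B1 = {4, 7}  B2 = {3, 4}  B3 = {1, 3}  B4 = {3, 5}  B5 = {1, 2}  B6 = {1, 6}
Tree: B1–B2, B2–B3, B2–B4, B3–B5, B3–B6
Each bag holds 2 vertices, so the decomposition has width 1, which upper-bounds the treewidth. G has an edge, so its treewidth is at least 1. The upper and lower bounds meet at 1, so that is the treewidth.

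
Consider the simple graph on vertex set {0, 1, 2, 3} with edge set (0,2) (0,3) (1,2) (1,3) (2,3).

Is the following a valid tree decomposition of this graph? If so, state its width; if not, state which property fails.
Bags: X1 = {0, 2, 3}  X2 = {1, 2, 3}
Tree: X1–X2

Yes; width 2.

Checking the three conditions: (i) the bags cover all of {0, 1, 2, 3}; (ii) for each edge, some bag contains both endpoints; (iii) the bags containing any fixed vertex form a subtree. All hold, so the decomposition is valid with width 3 − 1 = 2.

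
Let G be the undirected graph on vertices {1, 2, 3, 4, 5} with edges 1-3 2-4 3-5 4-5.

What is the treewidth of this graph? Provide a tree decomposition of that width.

Every bag has size at most 2, so the width is 2 − 1 = 1 and tw(G) ≤ 1. G has an edge, so its treewidth is at least 1. Therefore the treewidth is 1.

Treewidth 1.
One optimal decomposition is:
Bags: B1 = {1, 3}  B2 = {3, 5}  B3 = {4, 5}  B4 = {2, 4}
Tree: B1–B2, B2–B3, B3–B4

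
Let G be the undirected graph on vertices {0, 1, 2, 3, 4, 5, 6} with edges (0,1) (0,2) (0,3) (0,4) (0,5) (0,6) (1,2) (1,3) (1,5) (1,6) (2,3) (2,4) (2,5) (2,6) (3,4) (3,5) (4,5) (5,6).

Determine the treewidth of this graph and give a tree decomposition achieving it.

The largest bag has 5 vertices, giving width 4; this decomposition certifies tw(G) ≤ 4. For the lower bound, the 5 vertices {0, 1, 2, 3, 5} are pairwise adjacent, and any tree decomposition puts a clique entirely inside one bag — forcing width ≥ 4. Therefore the treewidth is 4.

Treewidth 4.
Bags: B1 = {0, 1, 2, 5, 6}  B2 = {0, 1, 2, 3, 5}  B3 = {0, 2, 3, 4, 5}
Tree: B1–B2, B2–B3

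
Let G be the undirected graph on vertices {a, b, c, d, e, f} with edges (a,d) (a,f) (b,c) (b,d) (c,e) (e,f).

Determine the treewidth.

2

A width-2 tree decomposition is:
Bags: B1 = {b, c, d}  B2 = {c, d, e}  B3 = {d, e, f}  B4 = {a, d, f}
Tree: B1–B2, B2–B3, B3–B4
The largest bag has 3 vertices, giving width 2; this decomposition certifies tw(G) ≤ 2. Since d–b–c–e–f–a–d is a cycle in G, G is not acyclic. Forests are exactly the graphs of treewidth ≤ 1, so tw(G) ≥ 2. The upper and lower bounds meet at 2, so that is the treewidth.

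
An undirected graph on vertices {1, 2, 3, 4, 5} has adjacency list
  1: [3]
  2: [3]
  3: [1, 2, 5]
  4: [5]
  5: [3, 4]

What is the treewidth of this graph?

1

A width-1 tree decomposition is:
Bags: B1 = {1, 3}  B2 = {2, 3}  B3 = {3, 5}  B4 = {4, 5}
Tree: B1–B2, B2–B3, B3–B4
Every bag has size at most 2, so the width is 2 − 1 = 1 and tw(G) ≤ 1. Any graph with an edge has treewidth ≥ 1, and G has the edge 3–1. Combining the bounds, tw(G) = 1.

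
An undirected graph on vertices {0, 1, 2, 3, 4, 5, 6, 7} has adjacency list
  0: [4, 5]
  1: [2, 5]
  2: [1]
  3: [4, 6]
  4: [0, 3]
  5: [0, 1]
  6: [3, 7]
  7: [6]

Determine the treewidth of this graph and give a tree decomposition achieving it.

Treewidth 1.
One such decomposition:
Bags: B1 = {6, 7}  B2 = {3, 6}  B3 = {3, 4}  B4 = {0, 4}  B5 = {0, 5}  B6 = {1, 5}  B7 = {1, 2}
Tree: B1–B2, B2–B3, B3–B4, B4–B5, B5–B6, B6–B7

Every bag has size at most 2, so the width is 2 − 1 = 1 and tw(G) ≤ 1. Since G has at least one edge (e.g. 7–6), it is not an edgeless graph, so tw(G) ≥ 1. Therefore the treewidth is 1.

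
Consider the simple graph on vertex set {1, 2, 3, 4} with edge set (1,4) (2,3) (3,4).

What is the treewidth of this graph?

1

A width-1 tree decomposition is:
Bags: B1 = {3, 4}  B2 = {1, 4}  B3 = {2, 3}
Tree: B1–B2, B1–B3
Every bag has size at most 2, so the width is 2 − 1 = 1 and tw(G) ≤ 1. G has an edge, so its treewidth is at least 1. Combining the bounds, tw(G) = 1.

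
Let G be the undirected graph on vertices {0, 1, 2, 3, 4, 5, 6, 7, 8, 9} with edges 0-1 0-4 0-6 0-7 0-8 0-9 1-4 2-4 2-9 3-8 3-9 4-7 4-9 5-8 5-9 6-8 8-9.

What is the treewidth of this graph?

A width-2 tree decomposition is:
Bags: B1 = {0, 8, 9}  B2 = {0, 4, 9}  B3 = {5, 8, 9}  B4 = {0, 6, 8}  B5 = {0, 1, 4}  B6 = {3, 8, 9}  B7 = {2, 4, 9}  B8 = {0, 4, 7}
Tree: B1–B2, B1–B3, B1–B4, B2–B5, B3–B6, B2–B7, B5–B8
Each bag holds 3 vertices, so the decomposition has width 2, which upper-bounds the treewidth. For the lower bound, the 3 vertices {0, 8, 9} are pairwise adjacent, and any tree decomposition puts a clique entirely inside one bag — forcing width ≥ 2. Combining the bounds, tw(G) = 2.

2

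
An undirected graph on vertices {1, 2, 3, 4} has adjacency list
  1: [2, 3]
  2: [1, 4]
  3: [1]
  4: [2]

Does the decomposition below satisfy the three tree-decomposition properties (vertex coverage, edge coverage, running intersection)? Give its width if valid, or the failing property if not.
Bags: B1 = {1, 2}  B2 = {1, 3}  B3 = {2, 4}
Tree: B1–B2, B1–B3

Vertex coverage: the bags together contain {1, 2, 3, 4}, the full vertex set. Edge coverage: each edge of G has both endpoints in at least one bag. Running intersection: for every vertex, the bags containing it form a connected subtree. All three properties hold, so this is a valid tree decomposition of width max|bag| − 1 = 1, and hence tw(G) ≤ 1.

Yes; width 1.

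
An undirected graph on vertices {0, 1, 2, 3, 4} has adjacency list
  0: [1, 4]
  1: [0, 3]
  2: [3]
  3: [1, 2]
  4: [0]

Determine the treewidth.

A width-1 tree decomposition is:
Bags: B1 = {0, 4}  B2 = {0, 1}  B3 = {1, 3}  B4 = {2, 3}
Tree: B1–B2, B2–B3, B3–B4
Every bag has size at most 2, so the width is 2 − 1 = 1 and tw(G) ≤ 1. Any graph with an edge has treewidth ≥ 1, and G has the edge 4–0. The upper and lower bounds meet at 1, so that is the treewidth.

1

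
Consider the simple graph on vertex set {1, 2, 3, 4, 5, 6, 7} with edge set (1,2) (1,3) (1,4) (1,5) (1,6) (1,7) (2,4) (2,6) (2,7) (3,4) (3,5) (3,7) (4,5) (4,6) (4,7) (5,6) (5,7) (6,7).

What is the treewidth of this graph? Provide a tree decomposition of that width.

Treewidth 4.
One such decomposition:
Bags: B1 = {1, 3, 4, 5, 7}  B2 = {1, 4, 5, 6, 7}  B3 = {1, 2, 4, 6, 7}
Tree: B1–B2, B2–B3

Each bag holds 5 vertices, so the decomposition has width 4, which upper-bounds the treewidth. Conversely, {1, 2, 4, 6, 7} is a clique of size 5, and the vertices of any clique must share a bag in every tree decomposition; so some bag has ≥ 5 vertices and tw(G) ≥ 4. The upper and lower bounds meet at 4, so that is the treewidth.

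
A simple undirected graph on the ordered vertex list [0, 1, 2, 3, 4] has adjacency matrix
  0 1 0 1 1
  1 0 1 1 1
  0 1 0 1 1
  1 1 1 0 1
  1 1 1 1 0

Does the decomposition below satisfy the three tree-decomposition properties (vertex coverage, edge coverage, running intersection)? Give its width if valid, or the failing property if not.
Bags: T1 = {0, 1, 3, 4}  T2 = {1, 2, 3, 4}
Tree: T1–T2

Yes; width 3.

Every vertex of G appears in some bag (union = {0, 1, 2, 3, 4}); every edge is covered by a bag; and for each vertex v the set of bags containing v is connected in the bag tree. The decomposition is therefore valid. The largest bag has 4 vertices, so the width is 3.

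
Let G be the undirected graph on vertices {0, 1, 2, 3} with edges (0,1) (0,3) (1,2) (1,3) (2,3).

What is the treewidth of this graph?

2

A width-2 tree decomposition is:
Bags: B1 = {0, 1, 3}  B2 = {1, 2, 3}
Tree: B1–B2
The largest bag has 3 vertices, giving width 2; this decomposition certifies tw(G) ≤ 2. On the other hand G contains the 3-clique {0, 1, 3}. A clique must lie in a single bag of any decomposition, so no decomposition can have width below 2. The upper and lower bounds meet at 2, so that is the treewidth.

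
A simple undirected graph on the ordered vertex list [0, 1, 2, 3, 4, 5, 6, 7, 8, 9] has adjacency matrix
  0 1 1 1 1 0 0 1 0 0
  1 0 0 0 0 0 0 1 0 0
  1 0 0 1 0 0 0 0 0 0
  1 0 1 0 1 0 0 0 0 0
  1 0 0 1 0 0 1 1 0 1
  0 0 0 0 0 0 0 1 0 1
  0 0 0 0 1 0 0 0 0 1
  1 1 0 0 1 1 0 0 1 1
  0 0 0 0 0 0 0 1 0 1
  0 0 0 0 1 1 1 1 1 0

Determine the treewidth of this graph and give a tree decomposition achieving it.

Each bag holds 3 vertices, so the decomposition has width 2, which upper-bounds the treewidth. Conversely, {0, 2, 3} is a clique of size 3, and the vertices of any clique must share a bag in every tree decomposition; so some bag has ≥ 3 vertices and tw(G) ≥ 2. The upper and lower bounds meet at 2, so that is the treewidth.

Treewidth 2.
Bags: B1 = {0, 3, 4}  B2 = {0, 4, 7}  B3 = {0, 2, 3}  B4 = {4, 7, 9}  B5 = {0, 1, 7}  B6 = {7, 8, 9}  B7 = {5, 7, 9}  B8 = {4, 6, 9}
Tree: B1–B2, B1–B3, B2–B4, B2–B5, B4–B6, B4–B7, B4–B8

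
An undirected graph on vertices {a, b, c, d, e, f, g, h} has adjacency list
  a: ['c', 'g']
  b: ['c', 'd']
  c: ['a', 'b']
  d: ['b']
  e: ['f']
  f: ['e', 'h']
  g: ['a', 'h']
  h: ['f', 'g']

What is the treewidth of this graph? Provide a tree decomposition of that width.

Treewidth 1.
One such decomposition:
Bags: B1 = {e, f}  B2 = {f, h}  B3 = {g, h}  B4 = {a, g}  B5 = {a, c}  B6 = {b, c}  B7 = {b, d}
Tree: B1–B2, B2–B3, B3–B4, B4–B5, B5–B6, B6–B7

Each bag holds 2 vertices, so the decomposition has width 1, which upper-bounds the treewidth. G has an edge, so its treewidth is at least 1. Therefore the treewidth is 1.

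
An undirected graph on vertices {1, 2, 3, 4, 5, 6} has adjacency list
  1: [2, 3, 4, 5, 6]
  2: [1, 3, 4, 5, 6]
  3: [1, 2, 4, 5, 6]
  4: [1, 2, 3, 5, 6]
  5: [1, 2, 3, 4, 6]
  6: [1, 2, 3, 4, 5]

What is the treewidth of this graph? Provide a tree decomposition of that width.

With just one bag of size 6, the width is 6 − 1 = 5, so tw(G) ≤ 5. Conversely, {1, 2, 3, 4, 5, 6} is a clique of size 6, and the vertices of any clique must share a bag in every tree decomposition; so some bag has ≥ 6 vertices and tw(G) ≥ 5. Combining the bounds, tw(G) = 5.

Treewidth 5.
Bags: B1 = {1, 2, 3, 4, 5, 6}
Tree: (single bag)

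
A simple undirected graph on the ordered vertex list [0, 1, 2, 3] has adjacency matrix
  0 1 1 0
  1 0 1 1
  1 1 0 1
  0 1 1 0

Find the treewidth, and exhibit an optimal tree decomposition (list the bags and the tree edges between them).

Treewidth 2.
Bags: B1 = {1, 2, 3}  B2 = {0, 1, 2}
Tree: B1–B2

The largest bag has 3 vertices, giving width 2; this decomposition certifies tw(G) ≤ 2. Conversely, {0, 1, 2} is a clique of size 3, and the vertices of any clique must share a bag in every tree decomposition; so some bag has ≥ 3 vertices and tw(G) ≥ 2. The upper and lower bounds meet at 2, so that is the treewidth.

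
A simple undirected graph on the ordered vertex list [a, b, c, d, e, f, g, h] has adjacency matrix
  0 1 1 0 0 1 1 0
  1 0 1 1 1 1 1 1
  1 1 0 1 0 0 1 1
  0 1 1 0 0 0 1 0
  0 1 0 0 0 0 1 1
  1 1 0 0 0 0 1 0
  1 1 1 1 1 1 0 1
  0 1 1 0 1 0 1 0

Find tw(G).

A width-3 tree decomposition is:
Bags: B1 = {b, c, d, g}  B2 = {a, b, c, g}  B3 = {a, b, f, g}  B4 = {b, c, g, h}  B5 = {b, e, g, h}
Tree: B1–B2, B2–B3, B1–B4, B4–B5
The largest bag has 4 vertices, giving width 3; this decomposition certifies tw(G) ≤ 3. On the other hand G contains the 4-clique {b, e, g, h}. A clique must lie in a single bag of any decomposition, so no decomposition can have width below 3. Hence tw(G) = 3 exactly.

3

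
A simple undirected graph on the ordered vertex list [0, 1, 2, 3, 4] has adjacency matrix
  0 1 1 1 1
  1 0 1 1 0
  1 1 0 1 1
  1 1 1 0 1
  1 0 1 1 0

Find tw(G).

A width-3 tree decomposition is:
Bags: B1 = {0, 2, 3, 4}  B2 = {0, 1, 2, 3}
Tree: B1–B2
Every bag has size at most 4, so the width is 4 − 1 = 3 and tw(G) ≤ 3. On the other hand G contains the 4-clique {0, 1, 2, 3}. A clique must lie in a single bag of any decomposition, so no decomposition can have width below 3. Therefore the treewidth is 3.

3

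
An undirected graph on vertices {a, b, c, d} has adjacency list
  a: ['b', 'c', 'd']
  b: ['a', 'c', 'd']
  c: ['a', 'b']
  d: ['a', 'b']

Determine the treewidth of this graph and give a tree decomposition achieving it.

Treewidth 2.
Bags: B1 = {a, b, c}  B2 = {a, b, d}
Tree: B1–B2

Each bag holds 3 vertices, so the decomposition has width 2, which upper-bounds the treewidth. On the other hand G contains the 3-clique {a, b, d}. A clique must lie in a single bag of any decomposition, so no decomposition can have width below 2. Combining the bounds, tw(G) = 2.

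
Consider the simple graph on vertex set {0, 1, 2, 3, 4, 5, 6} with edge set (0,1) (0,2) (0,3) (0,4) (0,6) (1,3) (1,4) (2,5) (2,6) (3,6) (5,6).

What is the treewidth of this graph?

A width-2 tree decomposition is:
Bags: B1 = {0, 1, 3}  B2 = {0, 3, 6}  B3 = {0, 2, 6}  B4 = {0, 1, 4}  B5 = {2, 5, 6}
Tree: B1–B2, B2–B3, B1–B4, B3–B5
Each bag holds 3 vertices, so the decomposition has width 2, which upper-bounds the treewidth. Conversely, {0, 1, 3} is a clique of size 3, and the vertices of any clique must share a bag in every tree decomposition; so some bag has ≥ 3 vertices and tw(G) ≥ 2. Hence tw(G) = 2 exactly.

2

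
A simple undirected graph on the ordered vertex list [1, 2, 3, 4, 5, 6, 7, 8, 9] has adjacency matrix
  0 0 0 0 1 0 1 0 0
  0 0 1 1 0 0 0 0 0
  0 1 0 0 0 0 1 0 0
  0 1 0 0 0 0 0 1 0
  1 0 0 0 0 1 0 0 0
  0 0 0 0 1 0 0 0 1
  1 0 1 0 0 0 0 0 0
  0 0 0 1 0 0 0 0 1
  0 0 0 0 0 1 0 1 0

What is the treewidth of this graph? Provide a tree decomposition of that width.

Treewidth 2.
One such decomposition:
Bags: B1 = {1, 5, 7}  B2 = {3, 5, 7}  B3 = {2, 3, 5}  B4 = {2, 4, 5}  B5 = {4, 5, 8}  B6 = {5, 8, 9}  B7 = {5, 6, 9}
Tree: B1–B2, B2–B3, B3–B4, B4–B5, B5–B6, B6–B7

Every bag has size at most 3, so the width is 3 − 1 = 2 and tw(G) ≤ 2. For the lower bound, G contains the cycle 5–1–7–3–2–4–8–9–6–5, so G is not a forest; only forests have treewidth ≤ 1, hence tw(G) ≥ 2. The upper and lower bounds meet at 2, so that is the treewidth.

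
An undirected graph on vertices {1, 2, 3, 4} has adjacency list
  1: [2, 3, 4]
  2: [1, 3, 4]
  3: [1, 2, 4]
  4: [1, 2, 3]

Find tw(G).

3

A width-3 tree decomposition is:
Bags: B1 = {1, 2, 3, 4}
Tree: (single bag)
A single bag containing all 4 vertices is trivially a valid decomposition of width 3. For the lower bound, the 4 vertices {1, 2, 3, 4} are pairwise adjacent, and any tree decomposition puts a clique entirely inside one bag — forcing width ≥ 3. The upper and lower bounds meet at 3, so that is the treewidth.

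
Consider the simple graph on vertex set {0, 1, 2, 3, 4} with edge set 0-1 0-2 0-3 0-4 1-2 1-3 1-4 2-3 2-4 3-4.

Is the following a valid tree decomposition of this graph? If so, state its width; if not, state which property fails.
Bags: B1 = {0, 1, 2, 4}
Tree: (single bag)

No — vertex 3 appears in no bag.

A tree decomposition must satisfy three properties: every vertex lies in some bag; for every edge, both endpoints lie together in some bag; and for every vertex, the bags containing it form a connected subtree. Here vertex 3 appears in no bag, so the decomposition is invalid.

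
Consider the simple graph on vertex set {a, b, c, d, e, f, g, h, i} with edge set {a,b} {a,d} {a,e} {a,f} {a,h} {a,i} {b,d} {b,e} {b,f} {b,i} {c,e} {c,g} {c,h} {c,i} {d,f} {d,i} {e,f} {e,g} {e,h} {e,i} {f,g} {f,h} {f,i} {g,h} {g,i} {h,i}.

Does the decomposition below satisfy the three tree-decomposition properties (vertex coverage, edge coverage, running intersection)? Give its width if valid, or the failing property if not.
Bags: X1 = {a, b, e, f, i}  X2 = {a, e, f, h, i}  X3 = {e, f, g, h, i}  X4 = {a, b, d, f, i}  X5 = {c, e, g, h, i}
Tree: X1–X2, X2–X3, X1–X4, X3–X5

Yes; width 4.

Every vertex of G appears in some bag (union = {a, b, c, d, e, f, g, h, i}); every edge is covered by a bag; and for each vertex v the set of bags containing v is connected in the bag tree. The decomposition is therefore valid. The largest bag has 5 vertices, so the width is 4.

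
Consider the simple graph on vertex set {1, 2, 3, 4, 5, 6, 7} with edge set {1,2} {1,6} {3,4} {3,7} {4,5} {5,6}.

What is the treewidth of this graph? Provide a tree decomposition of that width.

Treewidth 1.
One optimal decomposition is:
Bags: B1 = {1, 2}  B2 = {1, 6}  B3 = {5, 6}  B4 = {4, 5}  B5 = {3, 4}  B6 = {3, 7}
Tree: B1–B2, B2–B3, B3–B4, B4–B5, B5–B6

Each bag holds 2 vertices, so the decomposition has width 1, which upper-bounds the treewidth. G has an edge, so its treewidth is at least 1. Hence tw(G) = 1 exactly.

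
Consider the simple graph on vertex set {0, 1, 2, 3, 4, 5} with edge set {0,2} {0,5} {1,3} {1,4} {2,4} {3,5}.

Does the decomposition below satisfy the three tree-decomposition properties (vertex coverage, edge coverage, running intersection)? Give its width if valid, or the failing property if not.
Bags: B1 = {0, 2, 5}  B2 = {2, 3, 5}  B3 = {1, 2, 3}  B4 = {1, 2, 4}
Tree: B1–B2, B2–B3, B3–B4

Every vertex of G appears in some bag (union = {0, 1, 2, 3, 4, 5}); every edge is covered by a bag; and for each vertex v the set of bags containing v is connected in the bag tree. The decomposition is therefore valid. The largest bag has 3 vertices, so the width is 2.

Yes; width 2.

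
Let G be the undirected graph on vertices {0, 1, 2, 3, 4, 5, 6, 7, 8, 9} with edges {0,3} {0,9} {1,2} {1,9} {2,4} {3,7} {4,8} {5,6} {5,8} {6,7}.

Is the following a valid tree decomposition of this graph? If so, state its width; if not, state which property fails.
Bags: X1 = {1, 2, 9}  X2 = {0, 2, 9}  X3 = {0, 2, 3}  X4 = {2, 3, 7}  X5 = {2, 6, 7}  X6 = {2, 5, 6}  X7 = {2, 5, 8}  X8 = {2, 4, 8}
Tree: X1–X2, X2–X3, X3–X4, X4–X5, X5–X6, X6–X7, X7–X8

Yes; width 2.

Checking the three conditions: (i) the bags cover all of {0, 1, 2, 3, 4, 5, 6, 7, 8, 9}; (ii) for each edge, some bag contains both endpoints; (iii) the bags containing any fixed vertex form a subtree. All hold, so the decomposition is valid with width 3 − 1 = 2.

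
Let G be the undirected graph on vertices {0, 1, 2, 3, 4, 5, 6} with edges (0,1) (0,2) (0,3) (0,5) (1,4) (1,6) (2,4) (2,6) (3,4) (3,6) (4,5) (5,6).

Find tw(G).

3

A width-3 tree decomposition is:
Bags: B1 = {0, 4, 5, 6}  B2 = {0, 3, 4, 6}  B3 = {0, 1, 4, 6}  B4 = {0, 2, 4, 6}
Tree: B1–B2, B2–B3, B3–B4
The largest bag has 4 vertices, giving width 3; this decomposition certifies tw(G) ≤ 3. For the lower bound: the 4 vertex sets {0,5}, {3,4}, {6}, {1} are disjoint, each induces a connected subgraph, and every pair is joined by at least one edge of G. Contracting each set to a single vertex therefore yields K_{4} as a minor, and since treewidth is minor-monotone, tw(G) ≥ tw(K_{4}) = 3. Combining the bounds, tw(G) = 3.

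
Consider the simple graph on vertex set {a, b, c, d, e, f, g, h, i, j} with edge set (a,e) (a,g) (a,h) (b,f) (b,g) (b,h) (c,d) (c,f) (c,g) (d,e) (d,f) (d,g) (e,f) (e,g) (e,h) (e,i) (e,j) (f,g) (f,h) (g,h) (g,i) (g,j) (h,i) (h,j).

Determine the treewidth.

A width-3 tree decomposition is:
Bags: B1 = {e, f, g, h}  B2 = {d, e, f, g}  B3 = {e, g, h, j}  B4 = {a, e, g, h}  B5 = {e, g, h, i}  B6 = {c, d, f, g}  B7 = {b, f, g, h}
Tree: B1–B2, B1–B3, B1–B4, B3–B5, B2–B6, B1–B7
The largest bag has 4 vertices, giving width 3; this decomposition certifies tw(G) ≤ 3. Conversely, {d, e, f, g} is a clique of size 4, and the vertices of any clique must share a bag in every tree decomposition; so some bag has ≥ 4 vertices and tw(G) ≥ 3. Therefore the treewidth is 3.

3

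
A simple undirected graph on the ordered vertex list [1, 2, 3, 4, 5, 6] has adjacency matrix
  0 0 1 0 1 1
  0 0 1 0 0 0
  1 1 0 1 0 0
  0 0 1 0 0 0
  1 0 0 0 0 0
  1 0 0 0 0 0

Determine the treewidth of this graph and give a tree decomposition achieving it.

The largest bag has 2 vertices, giving width 1; this decomposition certifies tw(G) ≤ 1. Any graph with an edge has treewidth ≥ 1, and G has the edge 1–6. Therefore the treewidth is 1.

Treewidth 1.
One such decomposition:
Bags: B1 = {1, 6}  B2 = {1, 3}  B3 = {3, 4}  B4 = {1, 5}  B5 = {2, 3}
Tree: B1–B2, B2–B3, B2–B4, B2–B5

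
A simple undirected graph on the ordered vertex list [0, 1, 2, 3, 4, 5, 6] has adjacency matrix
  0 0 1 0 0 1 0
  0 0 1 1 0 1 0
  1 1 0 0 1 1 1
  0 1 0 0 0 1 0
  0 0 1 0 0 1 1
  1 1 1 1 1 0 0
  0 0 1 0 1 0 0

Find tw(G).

A width-2 tree decomposition is:
Bags: B1 = {1, 2, 5}  B2 = {2, 4, 5}  B3 = {2, 4, 6}  B4 = {0, 2, 5}  B5 = {1, 3, 5}
Tree: B1–B2, B2–B3, B1–B4, B1–B5
Every bag has size at most 3, so the width is 3 − 1 = 2 and tw(G) ≤ 2. On the other hand G contains the 3-clique {0, 2, 5}. A clique must lie in a single bag of any decomposition, so no decomposition can have width below 2. Therefore the treewidth is 2.

2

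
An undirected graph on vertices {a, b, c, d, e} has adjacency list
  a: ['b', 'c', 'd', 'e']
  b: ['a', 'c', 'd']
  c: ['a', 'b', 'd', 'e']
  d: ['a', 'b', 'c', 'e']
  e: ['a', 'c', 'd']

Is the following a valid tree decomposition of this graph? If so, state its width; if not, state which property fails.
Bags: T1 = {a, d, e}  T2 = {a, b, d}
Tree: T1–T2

No — vertex c appears in no bag.

A tree decomposition must satisfy three properties: every vertex lies in some bag; for every edge, both endpoints lie together in some bag; and for every vertex, the bags containing it form a connected subtree. Here vertex c appears in no bag, so the decomposition is invalid.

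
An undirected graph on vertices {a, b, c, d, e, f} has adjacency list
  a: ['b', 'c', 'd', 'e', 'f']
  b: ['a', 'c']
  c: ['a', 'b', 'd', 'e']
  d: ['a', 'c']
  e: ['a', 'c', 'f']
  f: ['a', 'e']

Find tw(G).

A width-2 tree decomposition is:
Bags: B1 = {a, c, e}  B2 = {a, b, c}  B3 = {a, e, f}  B4 = {a, c, d}
Tree: B1–B2, B1–B3, B1–B4
Every bag has size at most 3, so the width is 3 − 1 = 2 and tw(G) ≤ 2. For the lower bound, the 3 vertices {a, c, d} are pairwise adjacent, and any tree decomposition puts a clique entirely inside one bag — forcing width ≥ 2. Combining the bounds, tw(G) = 2.

2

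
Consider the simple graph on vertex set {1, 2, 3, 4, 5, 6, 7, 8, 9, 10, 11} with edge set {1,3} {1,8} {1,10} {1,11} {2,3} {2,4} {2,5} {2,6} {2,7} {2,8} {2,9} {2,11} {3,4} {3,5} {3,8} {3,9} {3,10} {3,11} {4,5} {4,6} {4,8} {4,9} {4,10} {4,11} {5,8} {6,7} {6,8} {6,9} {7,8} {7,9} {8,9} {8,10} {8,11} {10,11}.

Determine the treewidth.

A width-4 tree decomposition is:
Bags: B1 = {2, 3, 4, 8, 9}  B2 = {2, 4, 6, 8, 9}  B3 = {2, 3, 4, 5, 8}  B4 = {2, 3, 4, 8, 11}  B5 = {3, 4, 8, 10, 11}  B6 = {2, 6, 7, 8, 9}  B7 = {1, 3, 8, 10, 11}
Tree: B1–B2, B1–B3, B3–B4, B4–B5, B2–B6, B5–B7
Every bag has size at most 5, so the width is 5 − 1 = 4 and tw(G) ≤ 4. On the other hand G contains the 5-clique {1, 3, 8, 10, 11}. A clique must lie in a single bag of any decomposition, so no decomposition can have width below 4. Therefore the treewidth is 4.

4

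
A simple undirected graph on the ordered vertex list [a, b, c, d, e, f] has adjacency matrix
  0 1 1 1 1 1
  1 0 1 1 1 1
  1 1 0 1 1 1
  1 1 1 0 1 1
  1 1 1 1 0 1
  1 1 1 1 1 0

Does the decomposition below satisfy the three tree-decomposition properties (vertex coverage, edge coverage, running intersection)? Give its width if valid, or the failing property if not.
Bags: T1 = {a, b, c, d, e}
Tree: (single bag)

No — vertex f appears in no bag.

A tree decomposition must satisfy three properties: every vertex lies in some bag; for every edge, both endpoints lie together in some bag; and for every vertex, the bags containing it form a connected subtree. Here vertex f appears in no bag, so the decomposition is invalid.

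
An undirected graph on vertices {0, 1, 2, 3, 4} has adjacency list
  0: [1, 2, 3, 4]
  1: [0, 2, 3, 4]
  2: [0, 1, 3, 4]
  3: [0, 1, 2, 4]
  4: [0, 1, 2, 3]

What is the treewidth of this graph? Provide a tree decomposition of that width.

Treewidth 4.
One optimal decomposition is:
Bags: B1 = {0, 1, 2, 3, 4}
Tree: (single bag)

With just one bag of size 5, the width is 5 − 1 = 4, so tw(G) ≤ 4. On the other hand G contains the 5-clique {0, 1, 2, 3, 4}. A clique must lie in a single bag of any decomposition, so no decomposition can have width below 4. Combining the bounds, tw(G) = 4.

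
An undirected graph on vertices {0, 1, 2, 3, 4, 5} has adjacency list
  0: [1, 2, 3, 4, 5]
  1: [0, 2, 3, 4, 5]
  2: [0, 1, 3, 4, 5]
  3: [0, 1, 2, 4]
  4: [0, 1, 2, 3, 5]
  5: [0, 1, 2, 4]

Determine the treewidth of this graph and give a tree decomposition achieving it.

Each bag holds 5 vertices, so the decomposition has width 4, which upper-bounds the treewidth. Conversely, {0, 1, 2, 3, 4} is a clique of size 5, and the vertices of any clique must share a bag in every tree decomposition; so some bag has ≥ 5 vertices and tw(G) ≥ 4. Therefore the treewidth is 4.

Treewidth 4.
One such decomposition:
Bags: B1 = {0, 1, 2, 3, 4}  B2 = {0, 1, 2, 4, 5}
Tree: B1–B2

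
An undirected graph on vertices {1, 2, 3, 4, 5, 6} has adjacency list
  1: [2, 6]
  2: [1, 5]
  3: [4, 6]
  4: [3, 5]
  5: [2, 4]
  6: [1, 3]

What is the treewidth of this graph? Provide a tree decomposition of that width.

Treewidth 2.
One such decomposition:
Bags: B1 = {1, 2, 5}  B2 = {1, 4, 5}  B3 = {1, 3, 4}  B4 = {1, 3, 6}
Tree: B1–B2, B2–B3, B3–B4

Every bag has size at most 3, so the width is 3 − 1 = 2 and tw(G) ≤ 2. The edges 1–2–5–4–3–6–1 form a cycle, so G is not a tree and its treewidth is at least 2. Hence tw(G) = 2 exactly.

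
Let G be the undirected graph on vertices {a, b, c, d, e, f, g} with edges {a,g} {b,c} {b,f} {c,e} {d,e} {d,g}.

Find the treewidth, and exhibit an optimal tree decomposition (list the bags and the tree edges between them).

Each bag holds 2 vertices, so the decomposition has width 1, which upper-bounds the treewidth. Since G has at least one edge (e.g. a–g), it is not an edgeless graph, so tw(G) ≥ 1. Combining the bounds, tw(G) = 1.

Treewidth 1.
One such decomposition:
Bags: B1 = {a, g}  B2 = {d, g}  B3 = {d, e}  B4 = {c, e}  B5 = {b, c}  B6 = {b, f}
Tree: B1–B2, B2–B3, B3–B4, B4–B5, B5–B6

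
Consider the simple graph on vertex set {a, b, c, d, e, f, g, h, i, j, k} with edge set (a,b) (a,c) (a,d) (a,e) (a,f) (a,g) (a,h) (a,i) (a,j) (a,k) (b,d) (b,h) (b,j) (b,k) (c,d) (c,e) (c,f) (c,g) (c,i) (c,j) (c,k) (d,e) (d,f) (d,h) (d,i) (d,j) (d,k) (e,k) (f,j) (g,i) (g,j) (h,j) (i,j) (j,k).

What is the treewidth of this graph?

A width-4 tree decomposition is:
Bags: B1 = {a, c, d, j, k}  B2 = {a, c, d, i, j}  B3 = {a, c, d, e, k}  B4 = {a, c, g, i, j}  B5 = {a, c, d, f, j}  B6 = {a, b, d, j, k}  B7 = {a, b, d, h, j}
Tree: B1–B2, B1–B3, B2–B4, B1–B5, B1–B6, B6–B7
The largest bag has 5 vertices, giving width 4; this decomposition certifies tw(G) ≤ 4. On the other hand G contains the 5-clique {a, b, d, h, j}. A clique must lie in a single bag of any decomposition, so no decomposition can have width below 4. Hence tw(G) = 4 exactly.

4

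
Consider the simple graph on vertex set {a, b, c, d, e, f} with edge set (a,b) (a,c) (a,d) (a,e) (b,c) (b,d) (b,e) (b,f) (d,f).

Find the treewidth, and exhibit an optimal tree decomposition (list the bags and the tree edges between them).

Every bag has size at most 3, so the width is 3 − 1 = 2 and tw(G) ≤ 2. Conversely, {a, b, d} is a clique of size 3, and the vertices of any clique must share a bag in every tree decomposition; so some bag has ≥ 3 vertices and tw(G) ≥ 2. Hence tw(G) = 2 exactly.

Treewidth 2.
One optimal decomposition is:
Bags: B1 = {a, b, e}  B2 = {a, b, d}  B3 = {a, b, c}  B4 = {b, d, f}
Tree: B1–B2, B1–B3, B2–B4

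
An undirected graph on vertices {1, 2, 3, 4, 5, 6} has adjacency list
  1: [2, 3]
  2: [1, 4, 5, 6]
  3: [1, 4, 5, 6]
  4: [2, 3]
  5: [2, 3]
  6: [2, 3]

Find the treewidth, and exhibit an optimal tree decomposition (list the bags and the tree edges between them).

Every bag has size at most 3, so the width is 3 − 1 = 2 and tw(G) ≤ 2. For the lower bound, G contains the cycle 3–1–2–5–3, so G is not a forest; only forests have treewidth ≤ 1, hence tw(G) ≥ 2. Therefore the treewidth is 2.

Treewidth 2.
One such decomposition:
Bags: B1 = {1, 2, 3}  B2 = {2, 3, 5}  B3 = {2, 3, 6}  B4 = {2, 3, 4}
Tree: B1–B2, B2–B3, B3–B4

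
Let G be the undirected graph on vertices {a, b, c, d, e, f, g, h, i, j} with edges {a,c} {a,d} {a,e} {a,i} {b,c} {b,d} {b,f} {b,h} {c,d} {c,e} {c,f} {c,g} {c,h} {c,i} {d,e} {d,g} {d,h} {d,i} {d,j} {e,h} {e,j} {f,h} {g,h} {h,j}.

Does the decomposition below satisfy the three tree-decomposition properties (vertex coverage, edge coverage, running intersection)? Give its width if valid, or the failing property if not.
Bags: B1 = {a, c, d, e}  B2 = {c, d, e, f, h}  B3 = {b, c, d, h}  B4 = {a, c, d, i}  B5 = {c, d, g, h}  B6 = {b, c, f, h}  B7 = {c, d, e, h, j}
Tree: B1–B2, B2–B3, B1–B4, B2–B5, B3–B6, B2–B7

No — bags containing vertex f are not connected in the tree.

A tree decomposition must satisfy three properties: every vertex lies in some bag; for every edge, both endpoints lie together in some bag; and for every vertex, the bags containing it form a connected subtree. Here bags containing vertex f are not connected in the tree, so the decomposition is invalid.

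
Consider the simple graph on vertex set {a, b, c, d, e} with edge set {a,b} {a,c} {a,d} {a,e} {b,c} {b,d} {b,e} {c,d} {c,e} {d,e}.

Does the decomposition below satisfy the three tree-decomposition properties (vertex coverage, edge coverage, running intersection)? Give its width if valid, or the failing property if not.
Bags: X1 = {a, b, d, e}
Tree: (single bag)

A tree decomposition must satisfy three properties: every vertex lies in some bag; for every edge, both endpoints lie together in some bag; and for every vertex, the bags containing it form a connected subtree. Here vertex c appears in no bag, so the decomposition is invalid.

No — vertex c appears in no bag.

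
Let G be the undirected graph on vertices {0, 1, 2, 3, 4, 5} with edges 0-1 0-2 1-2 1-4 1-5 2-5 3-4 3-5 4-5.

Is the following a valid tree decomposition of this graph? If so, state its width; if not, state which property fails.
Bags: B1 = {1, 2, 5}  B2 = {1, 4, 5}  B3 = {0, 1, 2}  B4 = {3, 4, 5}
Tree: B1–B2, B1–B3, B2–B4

Every vertex of G appears in some bag (union = {0, 1, 2, 3, 4, 5}); every edge is covered by a bag; and for each vertex v the set of bags containing v is connected in the bag tree. The decomposition is therefore valid. The largest bag has 3 vertices, so the width is 2.

Yes; width 2.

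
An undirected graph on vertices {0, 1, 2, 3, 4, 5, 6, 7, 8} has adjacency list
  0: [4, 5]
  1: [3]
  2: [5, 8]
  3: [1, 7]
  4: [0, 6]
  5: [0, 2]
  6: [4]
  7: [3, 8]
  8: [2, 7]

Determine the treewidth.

A width-1 tree decomposition is:
Bags: B1 = {1, 3}  B2 = {3, 7}  B3 = {7, 8}  B4 = {2, 8}  B5 = {2, 5}  B6 = {0, 5}  B7 = {0, 4}  B8 = {4, 6}
Tree: B1–B2, B2–B3, B3–B4, B4–B5, B5–B6, B6–B7, B7–B8
Each bag holds 2 vertices, so the decomposition has width 1, which upper-bounds the treewidth. Any graph with an edge has treewidth ≥ 1, and G has the edge 1–3. Combining the bounds, tw(G) = 1.

1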